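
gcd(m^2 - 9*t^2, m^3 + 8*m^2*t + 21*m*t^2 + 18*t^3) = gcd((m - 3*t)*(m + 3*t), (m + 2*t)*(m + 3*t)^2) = m + 3*t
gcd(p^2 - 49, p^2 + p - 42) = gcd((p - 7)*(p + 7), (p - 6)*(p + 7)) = p + 7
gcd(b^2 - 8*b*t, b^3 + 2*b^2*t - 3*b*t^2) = b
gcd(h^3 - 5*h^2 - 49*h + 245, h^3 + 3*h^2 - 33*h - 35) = h^2 + 2*h - 35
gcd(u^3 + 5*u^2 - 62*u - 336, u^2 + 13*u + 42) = u^2 + 13*u + 42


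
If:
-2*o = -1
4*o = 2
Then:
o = 1/2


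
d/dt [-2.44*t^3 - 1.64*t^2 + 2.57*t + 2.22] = -7.32*t^2 - 3.28*t + 2.57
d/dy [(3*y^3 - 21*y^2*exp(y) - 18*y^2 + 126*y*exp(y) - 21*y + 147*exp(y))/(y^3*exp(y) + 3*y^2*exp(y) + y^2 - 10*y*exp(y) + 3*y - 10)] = 3*(-(y^3 - 7*y^2*exp(y) - 6*y^2 + 42*y*exp(y) - 7*y + 49*exp(y))*(y^3*exp(y) + 6*y^2*exp(y) - 4*y*exp(y) + 2*y - 10*exp(y) + 3) + (-7*y^2*exp(y) + 3*y^2 + 28*y*exp(y) - 12*y + 91*exp(y) - 7)*(y^3*exp(y) + 3*y^2*exp(y) + y^2 - 10*y*exp(y) + 3*y - 10))/(y^3*exp(y) + 3*y^2*exp(y) + y^2 - 10*y*exp(y) + 3*y - 10)^2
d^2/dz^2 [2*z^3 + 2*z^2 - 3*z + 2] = 12*z + 4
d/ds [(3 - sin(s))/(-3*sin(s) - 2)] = 11*cos(s)/(3*sin(s) + 2)^2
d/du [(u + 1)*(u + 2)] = 2*u + 3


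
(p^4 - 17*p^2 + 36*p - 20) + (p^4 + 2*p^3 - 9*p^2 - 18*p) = 2*p^4 + 2*p^3 - 26*p^2 + 18*p - 20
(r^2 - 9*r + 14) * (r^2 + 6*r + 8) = r^4 - 3*r^3 - 32*r^2 + 12*r + 112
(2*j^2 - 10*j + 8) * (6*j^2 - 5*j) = 12*j^4 - 70*j^3 + 98*j^2 - 40*j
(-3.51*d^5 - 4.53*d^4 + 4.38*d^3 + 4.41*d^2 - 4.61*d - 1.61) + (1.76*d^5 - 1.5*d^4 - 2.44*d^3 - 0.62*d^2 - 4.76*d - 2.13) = -1.75*d^5 - 6.03*d^4 + 1.94*d^3 + 3.79*d^2 - 9.37*d - 3.74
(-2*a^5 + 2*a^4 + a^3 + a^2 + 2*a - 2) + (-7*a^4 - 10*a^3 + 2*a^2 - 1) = -2*a^5 - 5*a^4 - 9*a^3 + 3*a^2 + 2*a - 3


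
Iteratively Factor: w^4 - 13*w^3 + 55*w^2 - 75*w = (w - 5)*(w^3 - 8*w^2 + 15*w) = (w - 5)^2*(w^2 - 3*w) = (w - 5)^2*(w - 3)*(w)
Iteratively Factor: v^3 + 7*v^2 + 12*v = (v)*(v^2 + 7*v + 12) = v*(v + 3)*(v + 4)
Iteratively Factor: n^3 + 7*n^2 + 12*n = (n)*(n^2 + 7*n + 12) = n*(n + 3)*(n + 4)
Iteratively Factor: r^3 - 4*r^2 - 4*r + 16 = (r - 2)*(r^2 - 2*r - 8) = (r - 4)*(r - 2)*(r + 2)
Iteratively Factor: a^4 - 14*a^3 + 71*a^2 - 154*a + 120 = (a - 4)*(a^3 - 10*a^2 + 31*a - 30) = (a - 5)*(a - 4)*(a^2 - 5*a + 6) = (a - 5)*(a - 4)*(a - 3)*(a - 2)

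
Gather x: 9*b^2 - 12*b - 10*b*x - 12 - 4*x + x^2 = 9*b^2 - 12*b + x^2 + x*(-10*b - 4) - 12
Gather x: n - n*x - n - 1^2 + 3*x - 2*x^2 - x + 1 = -2*x^2 + x*(2 - n)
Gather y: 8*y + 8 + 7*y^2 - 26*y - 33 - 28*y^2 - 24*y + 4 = -21*y^2 - 42*y - 21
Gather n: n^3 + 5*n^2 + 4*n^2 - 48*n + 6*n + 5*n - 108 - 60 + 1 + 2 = n^3 + 9*n^2 - 37*n - 165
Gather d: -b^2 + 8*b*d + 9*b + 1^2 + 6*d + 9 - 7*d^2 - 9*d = -b^2 + 9*b - 7*d^2 + d*(8*b - 3) + 10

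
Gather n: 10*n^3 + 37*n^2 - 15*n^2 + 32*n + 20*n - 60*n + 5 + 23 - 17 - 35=10*n^3 + 22*n^2 - 8*n - 24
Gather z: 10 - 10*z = 10 - 10*z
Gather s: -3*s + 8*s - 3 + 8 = 5*s + 5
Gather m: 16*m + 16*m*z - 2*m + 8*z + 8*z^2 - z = m*(16*z + 14) + 8*z^2 + 7*z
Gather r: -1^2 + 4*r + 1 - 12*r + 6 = 6 - 8*r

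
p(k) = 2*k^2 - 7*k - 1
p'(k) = 4*k - 7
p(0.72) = -5.00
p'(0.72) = -4.12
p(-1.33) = 11.85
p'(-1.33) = -12.32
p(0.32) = -3.04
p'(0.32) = -5.72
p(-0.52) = 3.18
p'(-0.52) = -9.08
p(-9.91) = 264.79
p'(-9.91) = -46.64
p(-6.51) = 129.33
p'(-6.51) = -33.04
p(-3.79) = 54.26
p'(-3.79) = -22.16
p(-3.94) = 57.63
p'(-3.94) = -22.76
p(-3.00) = 38.00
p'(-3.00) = -19.00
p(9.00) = 98.00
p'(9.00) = 29.00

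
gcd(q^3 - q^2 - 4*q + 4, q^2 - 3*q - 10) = q + 2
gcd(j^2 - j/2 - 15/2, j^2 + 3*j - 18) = j - 3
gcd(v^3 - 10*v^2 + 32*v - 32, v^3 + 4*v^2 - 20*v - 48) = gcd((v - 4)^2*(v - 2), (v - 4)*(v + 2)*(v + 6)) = v - 4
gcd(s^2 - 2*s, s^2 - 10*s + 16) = s - 2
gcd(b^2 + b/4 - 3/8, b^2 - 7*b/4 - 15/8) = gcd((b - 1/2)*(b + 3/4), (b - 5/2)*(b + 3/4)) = b + 3/4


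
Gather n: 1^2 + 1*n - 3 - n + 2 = 0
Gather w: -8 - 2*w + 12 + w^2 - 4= w^2 - 2*w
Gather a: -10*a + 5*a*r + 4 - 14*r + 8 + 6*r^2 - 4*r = a*(5*r - 10) + 6*r^2 - 18*r + 12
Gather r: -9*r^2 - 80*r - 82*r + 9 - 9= -9*r^2 - 162*r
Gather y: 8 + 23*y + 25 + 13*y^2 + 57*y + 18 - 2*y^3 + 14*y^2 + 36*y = -2*y^3 + 27*y^2 + 116*y + 51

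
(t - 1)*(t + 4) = t^2 + 3*t - 4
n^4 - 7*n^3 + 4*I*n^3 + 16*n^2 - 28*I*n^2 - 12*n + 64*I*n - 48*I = (n - 3)*(n - 2)^2*(n + 4*I)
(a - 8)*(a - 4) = a^2 - 12*a + 32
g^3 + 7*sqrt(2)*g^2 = g^2*(g + 7*sqrt(2))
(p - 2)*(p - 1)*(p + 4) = p^3 + p^2 - 10*p + 8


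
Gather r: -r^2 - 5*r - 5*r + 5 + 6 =-r^2 - 10*r + 11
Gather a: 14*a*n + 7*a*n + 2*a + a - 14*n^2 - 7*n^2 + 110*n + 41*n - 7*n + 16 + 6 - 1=a*(21*n + 3) - 21*n^2 + 144*n + 21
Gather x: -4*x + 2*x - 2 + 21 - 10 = 9 - 2*x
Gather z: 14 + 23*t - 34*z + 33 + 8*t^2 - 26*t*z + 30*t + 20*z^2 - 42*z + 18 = 8*t^2 + 53*t + 20*z^2 + z*(-26*t - 76) + 65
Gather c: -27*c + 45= 45 - 27*c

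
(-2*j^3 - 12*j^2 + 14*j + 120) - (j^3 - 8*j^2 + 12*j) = -3*j^3 - 4*j^2 + 2*j + 120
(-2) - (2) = -4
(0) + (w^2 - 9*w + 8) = w^2 - 9*w + 8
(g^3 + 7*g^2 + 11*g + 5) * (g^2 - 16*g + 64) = g^5 - 9*g^4 - 37*g^3 + 277*g^2 + 624*g + 320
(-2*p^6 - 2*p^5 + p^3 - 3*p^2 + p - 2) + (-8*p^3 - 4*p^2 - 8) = -2*p^6 - 2*p^5 - 7*p^3 - 7*p^2 + p - 10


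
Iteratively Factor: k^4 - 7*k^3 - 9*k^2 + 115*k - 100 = (k - 1)*(k^3 - 6*k^2 - 15*k + 100) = (k - 1)*(k + 4)*(k^2 - 10*k + 25) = (k - 5)*(k - 1)*(k + 4)*(k - 5)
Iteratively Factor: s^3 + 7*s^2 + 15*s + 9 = (s + 3)*(s^2 + 4*s + 3) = (s + 3)^2*(s + 1)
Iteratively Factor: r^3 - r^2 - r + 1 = (r - 1)*(r^2 - 1) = (r - 1)^2*(r + 1)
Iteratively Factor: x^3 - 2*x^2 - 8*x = (x + 2)*(x^2 - 4*x) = (x - 4)*(x + 2)*(x)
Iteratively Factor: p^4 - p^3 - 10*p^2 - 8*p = (p - 4)*(p^3 + 3*p^2 + 2*p) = (p - 4)*(p + 1)*(p^2 + 2*p) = p*(p - 4)*(p + 1)*(p + 2)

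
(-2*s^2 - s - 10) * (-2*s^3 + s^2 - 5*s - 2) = 4*s^5 + 29*s^3 - s^2 + 52*s + 20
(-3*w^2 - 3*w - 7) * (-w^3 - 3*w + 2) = 3*w^5 + 3*w^4 + 16*w^3 + 3*w^2 + 15*w - 14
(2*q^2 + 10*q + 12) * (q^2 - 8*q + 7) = 2*q^4 - 6*q^3 - 54*q^2 - 26*q + 84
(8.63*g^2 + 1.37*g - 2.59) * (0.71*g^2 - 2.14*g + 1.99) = 6.1273*g^4 - 17.4955*g^3 + 12.403*g^2 + 8.2689*g - 5.1541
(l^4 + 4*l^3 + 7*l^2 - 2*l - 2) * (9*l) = 9*l^5 + 36*l^4 + 63*l^3 - 18*l^2 - 18*l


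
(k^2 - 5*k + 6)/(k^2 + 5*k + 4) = (k^2 - 5*k + 6)/(k^2 + 5*k + 4)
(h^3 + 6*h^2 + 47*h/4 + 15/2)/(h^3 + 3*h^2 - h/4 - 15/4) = (h + 2)/(h - 1)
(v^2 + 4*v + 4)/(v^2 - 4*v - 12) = (v + 2)/(v - 6)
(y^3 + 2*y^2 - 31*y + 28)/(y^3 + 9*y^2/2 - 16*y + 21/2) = 2*(y - 4)/(2*y - 3)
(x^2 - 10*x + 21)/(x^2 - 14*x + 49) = (x - 3)/(x - 7)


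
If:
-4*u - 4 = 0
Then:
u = -1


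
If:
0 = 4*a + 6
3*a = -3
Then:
No Solution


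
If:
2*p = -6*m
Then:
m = -p/3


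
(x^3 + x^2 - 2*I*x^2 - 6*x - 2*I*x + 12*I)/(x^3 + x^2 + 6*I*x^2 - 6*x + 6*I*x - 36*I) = (x - 2*I)/(x + 6*I)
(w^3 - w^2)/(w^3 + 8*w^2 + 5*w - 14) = w^2/(w^2 + 9*w + 14)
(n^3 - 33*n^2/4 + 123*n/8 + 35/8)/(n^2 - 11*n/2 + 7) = (4*n^2 - 19*n - 5)/(4*(n - 2))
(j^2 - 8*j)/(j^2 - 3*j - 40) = j/(j + 5)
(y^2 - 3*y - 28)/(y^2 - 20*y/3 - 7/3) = 3*(y + 4)/(3*y + 1)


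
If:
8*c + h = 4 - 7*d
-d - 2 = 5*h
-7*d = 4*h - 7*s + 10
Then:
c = 211/124 - 119*s/124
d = 35*s/31 - 42/31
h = -7*s/31 - 4/31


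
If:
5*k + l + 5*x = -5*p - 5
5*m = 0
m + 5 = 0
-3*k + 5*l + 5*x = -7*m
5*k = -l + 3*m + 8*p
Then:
No Solution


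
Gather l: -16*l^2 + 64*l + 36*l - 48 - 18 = -16*l^2 + 100*l - 66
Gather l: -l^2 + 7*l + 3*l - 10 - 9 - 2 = -l^2 + 10*l - 21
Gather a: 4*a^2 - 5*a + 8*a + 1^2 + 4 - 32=4*a^2 + 3*a - 27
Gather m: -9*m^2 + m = -9*m^2 + m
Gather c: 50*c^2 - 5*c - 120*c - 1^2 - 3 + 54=50*c^2 - 125*c + 50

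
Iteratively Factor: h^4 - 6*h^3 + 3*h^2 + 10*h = (h - 2)*(h^3 - 4*h^2 - 5*h) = (h - 5)*(h - 2)*(h^2 + h) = (h - 5)*(h - 2)*(h + 1)*(h)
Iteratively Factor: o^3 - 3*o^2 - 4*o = (o - 4)*(o^2 + o) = o*(o - 4)*(o + 1)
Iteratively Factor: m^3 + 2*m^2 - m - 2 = (m + 2)*(m^2 - 1) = (m - 1)*(m + 2)*(m + 1)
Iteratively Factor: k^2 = (k)*(k)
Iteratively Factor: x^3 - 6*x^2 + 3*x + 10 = (x - 2)*(x^2 - 4*x - 5) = (x - 2)*(x + 1)*(x - 5)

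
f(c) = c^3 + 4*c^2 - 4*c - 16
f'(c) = 3*c^2 + 8*c - 4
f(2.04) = 0.98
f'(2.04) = 24.80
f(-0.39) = -13.89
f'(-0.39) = -6.66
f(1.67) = -6.87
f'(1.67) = 17.73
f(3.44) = 58.28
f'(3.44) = 59.02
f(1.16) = -13.70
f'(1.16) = 9.32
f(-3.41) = 4.50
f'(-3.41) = 3.60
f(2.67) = 20.87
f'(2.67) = 38.75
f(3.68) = 73.29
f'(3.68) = 66.07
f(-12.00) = -1120.00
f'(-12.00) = 332.00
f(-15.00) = -2431.00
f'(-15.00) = 551.00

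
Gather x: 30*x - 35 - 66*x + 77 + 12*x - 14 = 28 - 24*x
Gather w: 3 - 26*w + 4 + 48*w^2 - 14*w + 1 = 48*w^2 - 40*w + 8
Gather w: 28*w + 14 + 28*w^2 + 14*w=28*w^2 + 42*w + 14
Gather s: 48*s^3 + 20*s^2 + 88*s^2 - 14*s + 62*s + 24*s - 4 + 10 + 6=48*s^3 + 108*s^2 + 72*s + 12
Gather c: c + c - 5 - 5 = 2*c - 10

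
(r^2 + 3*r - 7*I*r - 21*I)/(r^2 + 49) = (r + 3)/(r + 7*I)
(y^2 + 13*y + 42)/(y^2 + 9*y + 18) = (y + 7)/(y + 3)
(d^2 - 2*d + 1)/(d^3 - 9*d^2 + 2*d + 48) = (d^2 - 2*d + 1)/(d^3 - 9*d^2 + 2*d + 48)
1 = 1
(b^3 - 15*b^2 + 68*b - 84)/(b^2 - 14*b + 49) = (b^2 - 8*b + 12)/(b - 7)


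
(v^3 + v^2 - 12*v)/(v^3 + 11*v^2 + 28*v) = (v - 3)/(v + 7)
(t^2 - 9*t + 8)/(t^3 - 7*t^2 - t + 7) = (t - 8)/(t^2 - 6*t - 7)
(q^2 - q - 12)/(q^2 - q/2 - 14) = 2*(q + 3)/(2*q + 7)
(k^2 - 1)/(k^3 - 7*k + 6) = (k + 1)/(k^2 + k - 6)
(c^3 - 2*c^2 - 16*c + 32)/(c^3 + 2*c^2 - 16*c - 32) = (c - 2)/(c + 2)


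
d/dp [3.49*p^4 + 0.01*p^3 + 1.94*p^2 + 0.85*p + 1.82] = 13.96*p^3 + 0.03*p^2 + 3.88*p + 0.85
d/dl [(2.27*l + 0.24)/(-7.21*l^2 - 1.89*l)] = (16.3667*l^2 + 3.4608*l + 0.4536)/(l^2*(51.9841*l^2 + 27.2538*l + 3.5721))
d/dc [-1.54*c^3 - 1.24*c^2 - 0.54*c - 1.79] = -4.62*c^2 - 2.48*c - 0.54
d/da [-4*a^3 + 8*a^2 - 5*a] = -12*a^2 + 16*a - 5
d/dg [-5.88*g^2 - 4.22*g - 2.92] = -11.76*g - 4.22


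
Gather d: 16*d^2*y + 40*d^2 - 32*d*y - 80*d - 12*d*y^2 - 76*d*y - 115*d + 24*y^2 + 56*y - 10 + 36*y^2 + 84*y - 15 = d^2*(16*y + 40) + d*(-12*y^2 - 108*y - 195) + 60*y^2 + 140*y - 25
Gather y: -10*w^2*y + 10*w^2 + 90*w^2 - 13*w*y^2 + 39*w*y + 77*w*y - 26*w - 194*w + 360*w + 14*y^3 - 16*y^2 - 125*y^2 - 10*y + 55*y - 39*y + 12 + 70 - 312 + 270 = 100*w^2 + 140*w + 14*y^3 + y^2*(-13*w - 141) + y*(-10*w^2 + 116*w + 6) + 40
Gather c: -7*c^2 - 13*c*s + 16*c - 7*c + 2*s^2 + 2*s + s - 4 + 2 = -7*c^2 + c*(9 - 13*s) + 2*s^2 + 3*s - 2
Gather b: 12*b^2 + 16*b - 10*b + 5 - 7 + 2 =12*b^2 + 6*b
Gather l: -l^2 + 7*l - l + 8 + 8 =-l^2 + 6*l + 16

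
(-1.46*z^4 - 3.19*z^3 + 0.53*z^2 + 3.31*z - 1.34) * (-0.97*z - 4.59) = 1.4162*z^5 + 9.7957*z^4 + 14.128*z^3 - 5.6434*z^2 - 13.8931*z + 6.1506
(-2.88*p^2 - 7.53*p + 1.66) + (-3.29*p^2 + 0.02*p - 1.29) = -6.17*p^2 - 7.51*p + 0.37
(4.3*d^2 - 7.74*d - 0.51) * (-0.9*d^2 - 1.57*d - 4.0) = -3.87*d^4 + 0.215*d^3 - 4.5892*d^2 + 31.7607*d + 2.04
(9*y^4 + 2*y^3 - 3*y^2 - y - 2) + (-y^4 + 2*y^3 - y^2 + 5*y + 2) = 8*y^4 + 4*y^3 - 4*y^2 + 4*y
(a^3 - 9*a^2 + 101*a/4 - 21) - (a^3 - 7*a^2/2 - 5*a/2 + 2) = -11*a^2/2 + 111*a/4 - 23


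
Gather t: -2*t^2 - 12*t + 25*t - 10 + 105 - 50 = -2*t^2 + 13*t + 45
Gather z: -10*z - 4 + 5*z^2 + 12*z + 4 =5*z^2 + 2*z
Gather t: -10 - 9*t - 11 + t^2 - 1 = t^2 - 9*t - 22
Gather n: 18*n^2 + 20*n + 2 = 18*n^2 + 20*n + 2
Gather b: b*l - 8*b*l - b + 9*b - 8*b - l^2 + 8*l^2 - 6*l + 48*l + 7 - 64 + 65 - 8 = -7*b*l + 7*l^2 + 42*l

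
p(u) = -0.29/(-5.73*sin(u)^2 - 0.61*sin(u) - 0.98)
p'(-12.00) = -0.19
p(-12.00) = 0.10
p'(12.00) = 0.26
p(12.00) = 0.13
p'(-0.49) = 0.32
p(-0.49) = 0.15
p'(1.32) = -0.02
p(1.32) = 0.04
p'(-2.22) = -0.09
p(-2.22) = 0.07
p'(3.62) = -0.33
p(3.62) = 0.15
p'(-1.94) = -0.04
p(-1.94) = 0.05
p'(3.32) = -0.37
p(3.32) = 0.28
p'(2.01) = 0.03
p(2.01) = 0.05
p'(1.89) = 0.02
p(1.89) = 0.04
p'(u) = -0.29*(11.46*sin(u)*cos(u) + 0.61*cos(u))/(-5.73*sin(u)^2 - 0.61*sin(u) - 0.98)^2 = -(3.3234*sin(u) + 0.1769)*cos(u)/(5.73*sin(u)^2 + 0.61*sin(u) + 0.98)^2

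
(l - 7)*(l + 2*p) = l^2 + 2*l*p - 7*l - 14*p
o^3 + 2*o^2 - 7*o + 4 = (o - 1)^2*(o + 4)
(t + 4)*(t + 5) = t^2 + 9*t + 20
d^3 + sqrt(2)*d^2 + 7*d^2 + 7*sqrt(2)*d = d*(d + 7)*(d + sqrt(2))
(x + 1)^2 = x^2 + 2*x + 1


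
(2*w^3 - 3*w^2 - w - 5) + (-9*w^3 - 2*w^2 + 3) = -7*w^3 - 5*w^2 - w - 2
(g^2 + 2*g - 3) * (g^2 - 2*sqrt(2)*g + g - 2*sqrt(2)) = g^4 - 2*sqrt(2)*g^3 + 3*g^3 - 6*sqrt(2)*g^2 - g^2 - 3*g + 2*sqrt(2)*g + 6*sqrt(2)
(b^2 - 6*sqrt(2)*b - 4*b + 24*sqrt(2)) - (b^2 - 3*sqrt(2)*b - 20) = -3*sqrt(2)*b - 4*b + 20 + 24*sqrt(2)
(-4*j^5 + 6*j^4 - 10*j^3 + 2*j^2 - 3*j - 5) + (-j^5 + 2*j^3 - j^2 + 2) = -5*j^5 + 6*j^4 - 8*j^3 + j^2 - 3*j - 3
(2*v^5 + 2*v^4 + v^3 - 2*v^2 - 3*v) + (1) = 2*v^5 + 2*v^4 + v^3 - 2*v^2 - 3*v + 1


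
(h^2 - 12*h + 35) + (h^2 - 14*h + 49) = 2*h^2 - 26*h + 84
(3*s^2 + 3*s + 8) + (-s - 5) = 3*s^2 + 2*s + 3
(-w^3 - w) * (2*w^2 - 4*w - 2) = -2*w^5 + 4*w^4 + 4*w^2 + 2*w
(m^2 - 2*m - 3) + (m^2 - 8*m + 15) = 2*m^2 - 10*m + 12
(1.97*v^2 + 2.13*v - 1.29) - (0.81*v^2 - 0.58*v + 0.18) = 1.16*v^2 + 2.71*v - 1.47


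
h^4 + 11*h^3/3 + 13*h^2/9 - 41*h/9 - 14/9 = (h - 1)*(h + 1/3)*(h + 2)*(h + 7/3)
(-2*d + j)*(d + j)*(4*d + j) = -8*d^3 - 6*d^2*j + 3*d*j^2 + j^3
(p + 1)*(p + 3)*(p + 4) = p^3 + 8*p^2 + 19*p + 12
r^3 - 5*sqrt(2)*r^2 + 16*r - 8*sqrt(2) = (r - 2*sqrt(2))^2*(r - sqrt(2))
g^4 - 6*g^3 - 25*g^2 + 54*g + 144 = (g - 8)*(g - 3)*(g + 2)*(g + 3)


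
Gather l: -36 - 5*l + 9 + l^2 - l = l^2 - 6*l - 27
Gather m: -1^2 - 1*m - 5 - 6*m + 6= -7*m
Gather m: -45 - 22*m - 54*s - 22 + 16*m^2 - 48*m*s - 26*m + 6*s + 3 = 16*m^2 + m*(-48*s - 48) - 48*s - 64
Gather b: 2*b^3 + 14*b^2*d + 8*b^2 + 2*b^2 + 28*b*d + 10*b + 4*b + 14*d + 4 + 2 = 2*b^3 + b^2*(14*d + 10) + b*(28*d + 14) + 14*d + 6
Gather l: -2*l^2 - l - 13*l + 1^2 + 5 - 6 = -2*l^2 - 14*l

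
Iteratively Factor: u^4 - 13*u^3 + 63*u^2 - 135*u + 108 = (u - 4)*(u^3 - 9*u^2 + 27*u - 27) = (u - 4)*(u - 3)*(u^2 - 6*u + 9) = (u - 4)*(u - 3)^2*(u - 3)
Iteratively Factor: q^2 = (q)*(q)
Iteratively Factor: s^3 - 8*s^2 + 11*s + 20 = (s - 4)*(s^2 - 4*s - 5) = (s - 5)*(s - 4)*(s + 1)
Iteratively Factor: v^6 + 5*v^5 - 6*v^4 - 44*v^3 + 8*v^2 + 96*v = (v + 2)*(v^5 + 3*v^4 - 12*v^3 - 20*v^2 + 48*v) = (v + 2)*(v + 4)*(v^4 - v^3 - 8*v^2 + 12*v) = (v - 2)*(v + 2)*(v + 4)*(v^3 + v^2 - 6*v) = (v - 2)^2*(v + 2)*(v + 4)*(v^2 + 3*v) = (v - 2)^2*(v + 2)*(v + 3)*(v + 4)*(v)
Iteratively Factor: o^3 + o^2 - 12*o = (o + 4)*(o^2 - 3*o) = o*(o + 4)*(o - 3)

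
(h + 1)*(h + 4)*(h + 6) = h^3 + 11*h^2 + 34*h + 24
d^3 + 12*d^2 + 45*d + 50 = (d + 2)*(d + 5)^2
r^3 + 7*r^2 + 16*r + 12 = (r + 2)^2*(r + 3)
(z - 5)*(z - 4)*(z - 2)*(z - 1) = z^4 - 12*z^3 + 49*z^2 - 78*z + 40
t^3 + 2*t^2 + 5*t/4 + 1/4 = (t + 1/2)^2*(t + 1)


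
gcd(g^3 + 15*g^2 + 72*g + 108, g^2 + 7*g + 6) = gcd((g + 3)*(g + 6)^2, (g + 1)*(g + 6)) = g + 6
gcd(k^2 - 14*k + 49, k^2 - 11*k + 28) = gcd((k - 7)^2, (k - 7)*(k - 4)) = k - 7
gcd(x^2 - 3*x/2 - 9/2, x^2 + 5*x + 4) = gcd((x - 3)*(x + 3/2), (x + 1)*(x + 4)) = 1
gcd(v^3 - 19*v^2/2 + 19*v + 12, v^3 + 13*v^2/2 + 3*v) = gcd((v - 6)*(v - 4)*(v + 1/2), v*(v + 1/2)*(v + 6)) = v + 1/2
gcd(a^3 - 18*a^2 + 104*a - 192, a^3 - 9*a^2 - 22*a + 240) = a^2 - 14*a + 48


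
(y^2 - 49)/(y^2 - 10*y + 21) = (y + 7)/(y - 3)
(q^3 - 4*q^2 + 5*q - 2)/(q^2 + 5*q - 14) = (q^2 - 2*q + 1)/(q + 7)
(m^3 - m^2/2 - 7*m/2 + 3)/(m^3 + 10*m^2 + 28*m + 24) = (2*m^2 - 5*m + 3)/(2*(m^2 + 8*m + 12))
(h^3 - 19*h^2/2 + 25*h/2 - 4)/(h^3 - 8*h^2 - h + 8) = (h - 1/2)/(h + 1)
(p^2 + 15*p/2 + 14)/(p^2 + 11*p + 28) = (p + 7/2)/(p + 7)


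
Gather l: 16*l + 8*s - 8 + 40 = 16*l + 8*s + 32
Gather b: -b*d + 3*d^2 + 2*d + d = -b*d + 3*d^2 + 3*d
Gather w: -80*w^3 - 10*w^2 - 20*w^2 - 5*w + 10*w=-80*w^3 - 30*w^2 + 5*w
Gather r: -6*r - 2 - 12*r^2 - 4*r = -12*r^2 - 10*r - 2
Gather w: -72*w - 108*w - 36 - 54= -180*w - 90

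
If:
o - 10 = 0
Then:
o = 10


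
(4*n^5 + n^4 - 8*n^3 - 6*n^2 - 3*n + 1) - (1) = 4*n^5 + n^4 - 8*n^3 - 6*n^2 - 3*n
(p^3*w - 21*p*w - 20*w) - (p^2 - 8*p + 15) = p^3*w - p^2 - 21*p*w + 8*p - 20*w - 15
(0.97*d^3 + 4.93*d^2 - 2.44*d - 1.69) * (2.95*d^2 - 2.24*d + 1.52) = 2.8615*d^5 + 12.3707*d^4 - 16.7668*d^3 + 7.9737*d^2 + 0.0768*d - 2.5688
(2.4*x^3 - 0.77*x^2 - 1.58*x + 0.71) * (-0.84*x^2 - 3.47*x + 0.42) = -2.016*x^5 - 7.6812*x^4 + 5.0071*x^3 + 4.5628*x^2 - 3.1273*x + 0.2982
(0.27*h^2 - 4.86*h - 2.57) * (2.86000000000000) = 0.7722*h^2 - 13.8996*h - 7.3502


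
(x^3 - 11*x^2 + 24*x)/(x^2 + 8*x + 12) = x*(x^2 - 11*x + 24)/(x^2 + 8*x + 12)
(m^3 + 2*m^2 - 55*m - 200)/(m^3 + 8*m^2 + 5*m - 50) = (m - 8)/(m - 2)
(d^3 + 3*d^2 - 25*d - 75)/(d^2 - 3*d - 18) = (d^2 - 25)/(d - 6)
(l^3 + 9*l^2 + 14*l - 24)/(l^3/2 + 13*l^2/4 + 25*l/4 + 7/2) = 4*(l^3 + 9*l^2 + 14*l - 24)/(2*l^3 + 13*l^2 + 25*l + 14)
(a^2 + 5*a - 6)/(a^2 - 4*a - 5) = (-a^2 - 5*a + 6)/(-a^2 + 4*a + 5)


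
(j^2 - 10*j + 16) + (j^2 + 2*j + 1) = 2*j^2 - 8*j + 17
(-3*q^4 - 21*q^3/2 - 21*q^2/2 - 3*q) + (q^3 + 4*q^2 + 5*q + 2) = -3*q^4 - 19*q^3/2 - 13*q^2/2 + 2*q + 2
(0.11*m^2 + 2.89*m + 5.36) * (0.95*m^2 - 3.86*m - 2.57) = 0.1045*m^4 + 2.3209*m^3 - 6.3461*m^2 - 28.1169*m - 13.7752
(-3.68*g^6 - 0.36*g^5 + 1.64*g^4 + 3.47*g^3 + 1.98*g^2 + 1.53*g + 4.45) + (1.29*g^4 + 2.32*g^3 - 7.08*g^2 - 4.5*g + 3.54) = -3.68*g^6 - 0.36*g^5 + 2.93*g^4 + 5.79*g^3 - 5.1*g^2 - 2.97*g + 7.99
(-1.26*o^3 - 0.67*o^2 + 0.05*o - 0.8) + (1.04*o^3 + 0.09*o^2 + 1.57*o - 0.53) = -0.22*o^3 - 0.58*o^2 + 1.62*o - 1.33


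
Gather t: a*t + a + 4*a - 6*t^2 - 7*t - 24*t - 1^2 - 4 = 5*a - 6*t^2 + t*(a - 31) - 5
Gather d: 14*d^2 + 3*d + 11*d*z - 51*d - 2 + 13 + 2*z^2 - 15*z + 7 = 14*d^2 + d*(11*z - 48) + 2*z^2 - 15*z + 18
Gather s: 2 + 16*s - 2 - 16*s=0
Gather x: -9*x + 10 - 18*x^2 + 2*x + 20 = -18*x^2 - 7*x + 30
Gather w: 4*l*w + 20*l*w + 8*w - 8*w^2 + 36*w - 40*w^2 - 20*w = -48*w^2 + w*(24*l + 24)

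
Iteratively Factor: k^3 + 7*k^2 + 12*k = (k + 4)*(k^2 + 3*k) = k*(k + 4)*(k + 3)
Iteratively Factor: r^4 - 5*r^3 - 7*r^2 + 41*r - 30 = (r - 2)*(r^3 - 3*r^2 - 13*r + 15) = (r - 2)*(r - 1)*(r^2 - 2*r - 15) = (r - 2)*(r - 1)*(r + 3)*(r - 5)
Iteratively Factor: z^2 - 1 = (z - 1)*(z + 1)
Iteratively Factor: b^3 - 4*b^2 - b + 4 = (b - 1)*(b^2 - 3*b - 4) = (b - 1)*(b + 1)*(b - 4)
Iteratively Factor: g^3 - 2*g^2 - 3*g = (g - 3)*(g^2 + g) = (g - 3)*(g + 1)*(g)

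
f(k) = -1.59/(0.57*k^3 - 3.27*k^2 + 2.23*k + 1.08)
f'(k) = -1.59*(-1.71*k^2 + 6.54*k - 2.23)/(0.57*k^3 - 3.27*k^2 + 2.23*k + 1.08)^2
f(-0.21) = -3.44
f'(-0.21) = 27.38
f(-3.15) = 0.03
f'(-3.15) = 0.02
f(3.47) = 0.24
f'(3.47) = 0.00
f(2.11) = 0.47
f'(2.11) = -0.54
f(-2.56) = 0.04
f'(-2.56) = 0.04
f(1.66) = 0.98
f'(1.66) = -2.37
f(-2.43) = 0.05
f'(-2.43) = 0.04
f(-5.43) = 0.01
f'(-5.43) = 0.00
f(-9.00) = 0.00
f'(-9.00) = 0.00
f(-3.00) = 0.03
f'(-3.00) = 0.02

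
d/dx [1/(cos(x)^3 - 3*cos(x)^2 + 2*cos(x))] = (3*sin(x) + 2*sin(x)/cos(x)^2 - 6*tan(x))/((cos(x) - 2)^2*(cos(x) - 1)^2)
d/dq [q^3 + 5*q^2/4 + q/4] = 3*q^2 + 5*q/2 + 1/4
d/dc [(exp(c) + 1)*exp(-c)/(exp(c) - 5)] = (-exp(2*c) - 2*exp(c) + 5)*exp(-c)/(exp(2*c) - 10*exp(c) + 25)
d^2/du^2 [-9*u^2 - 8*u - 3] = -18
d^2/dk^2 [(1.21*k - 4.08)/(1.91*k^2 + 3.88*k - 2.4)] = ((6.196 - 13.8666*k)*(1.91*k^2 + 3.88*k - 2.4) + (1.21*k - 4.08)*(3.82*k + 3.88)*(7.64*k + 7.76))/(1.91*k^2 + 3.88*k - 2.4)^3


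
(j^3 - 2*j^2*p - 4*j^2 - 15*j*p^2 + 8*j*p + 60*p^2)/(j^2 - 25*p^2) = (j^2 + 3*j*p - 4*j - 12*p)/(j + 5*p)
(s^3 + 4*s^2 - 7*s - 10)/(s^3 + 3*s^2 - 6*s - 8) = (s + 5)/(s + 4)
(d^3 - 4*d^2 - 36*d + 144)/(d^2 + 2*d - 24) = d - 6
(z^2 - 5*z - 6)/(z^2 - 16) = (z^2 - 5*z - 6)/(z^2 - 16)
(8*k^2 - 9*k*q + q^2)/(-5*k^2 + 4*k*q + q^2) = (-8*k + q)/(5*k + q)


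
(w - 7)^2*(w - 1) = w^3 - 15*w^2 + 63*w - 49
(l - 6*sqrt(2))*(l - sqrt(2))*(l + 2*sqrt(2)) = l^3 - 5*sqrt(2)*l^2 - 16*l + 24*sqrt(2)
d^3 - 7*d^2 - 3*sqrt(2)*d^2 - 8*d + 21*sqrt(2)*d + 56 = (d - 7)*(d - 4*sqrt(2))*(d + sqrt(2))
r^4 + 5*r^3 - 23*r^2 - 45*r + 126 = (r - 3)*(r - 2)*(r + 3)*(r + 7)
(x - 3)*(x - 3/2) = x^2 - 9*x/2 + 9/2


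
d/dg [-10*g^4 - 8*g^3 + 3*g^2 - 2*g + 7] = -40*g^3 - 24*g^2 + 6*g - 2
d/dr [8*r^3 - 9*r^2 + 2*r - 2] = 24*r^2 - 18*r + 2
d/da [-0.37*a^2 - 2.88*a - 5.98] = -0.74*a - 2.88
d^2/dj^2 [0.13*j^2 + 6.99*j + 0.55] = 0.260000000000000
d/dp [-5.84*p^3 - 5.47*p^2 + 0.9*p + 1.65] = -17.52*p^2 - 10.94*p + 0.9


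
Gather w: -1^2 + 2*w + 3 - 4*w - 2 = -2*w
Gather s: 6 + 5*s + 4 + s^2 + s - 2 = s^2 + 6*s + 8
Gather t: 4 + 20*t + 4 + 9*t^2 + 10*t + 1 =9*t^2 + 30*t + 9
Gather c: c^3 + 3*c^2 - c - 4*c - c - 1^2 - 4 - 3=c^3 + 3*c^2 - 6*c - 8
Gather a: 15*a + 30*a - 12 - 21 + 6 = 45*a - 27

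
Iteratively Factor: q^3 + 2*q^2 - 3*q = (q)*(q^2 + 2*q - 3) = q*(q + 3)*(q - 1)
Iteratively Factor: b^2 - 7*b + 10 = (b - 2)*(b - 5)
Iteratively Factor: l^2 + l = (l + 1)*(l)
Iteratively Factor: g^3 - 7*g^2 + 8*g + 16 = (g - 4)*(g^2 - 3*g - 4) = (g - 4)*(g + 1)*(g - 4)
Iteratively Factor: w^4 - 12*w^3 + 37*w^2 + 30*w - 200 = (w - 5)*(w^3 - 7*w^2 + 2*w + 40) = (w - 5)^2*(w^2 - 2*w - 8) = (w - 5)^2*(w + 2)*(w - 4)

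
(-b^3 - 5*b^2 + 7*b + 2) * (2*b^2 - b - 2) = -2*b^5 - 9*b^4 + 21*b^3 + 7*b^2 - 16*b - 4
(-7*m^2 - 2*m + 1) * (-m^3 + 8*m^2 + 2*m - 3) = 7*m^5 - 54*m^4 - 31*m^3 + 25*m^2 + 8*m - 3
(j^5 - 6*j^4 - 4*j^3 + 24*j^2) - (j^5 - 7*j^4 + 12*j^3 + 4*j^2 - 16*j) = j^4 - 16*j^3 + 20*j^2 + 16*j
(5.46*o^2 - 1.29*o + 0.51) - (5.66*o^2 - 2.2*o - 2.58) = -0.2*o^2 + 0.91*o + 3.09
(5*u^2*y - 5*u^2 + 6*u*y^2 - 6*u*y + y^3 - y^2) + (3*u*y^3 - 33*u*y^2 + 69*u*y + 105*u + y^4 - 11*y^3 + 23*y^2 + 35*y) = 5*u^2*y - 5*u^2 + 3*u*y^3 - 27*u*y^2 + 63*u*y + 105*u + y^4 - 10*y^3 + 22*y^2 + 35*y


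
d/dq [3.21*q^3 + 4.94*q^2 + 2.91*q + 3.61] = 9.63*q^2 + 9.88*q + 2.91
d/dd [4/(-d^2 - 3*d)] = 4*(2*d + 3)/(d^2*(d + 3)^2)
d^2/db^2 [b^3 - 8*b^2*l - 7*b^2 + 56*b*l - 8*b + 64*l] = 6*b - 16*l - 14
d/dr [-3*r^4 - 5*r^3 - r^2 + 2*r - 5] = -12*r^3 - 15*r^2 - 2*r + 2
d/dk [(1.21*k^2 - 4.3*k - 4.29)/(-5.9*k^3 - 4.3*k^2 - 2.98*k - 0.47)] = (7.139*k^4 - 50.74*k^3 - 98.0288*k^2 - 38.0314*k - 10.7632)/(34.81*k^6 + 50.74*k^5 + 53.654*k^4 + 31.174*k^3 + 12.9224*k^2 + 2.8012*k + 0.2209)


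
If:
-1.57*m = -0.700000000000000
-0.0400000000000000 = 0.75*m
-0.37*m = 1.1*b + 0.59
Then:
No Solution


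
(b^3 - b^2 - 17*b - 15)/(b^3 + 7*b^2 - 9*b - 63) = (b^2 - 4*b - 5)/(b^2 + 4*b - 21)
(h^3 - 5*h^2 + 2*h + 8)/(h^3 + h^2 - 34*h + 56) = (h + 1)/(h + 7)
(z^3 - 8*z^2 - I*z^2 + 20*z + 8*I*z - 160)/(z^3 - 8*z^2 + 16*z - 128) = (z - 5*I)/(z - 4*I)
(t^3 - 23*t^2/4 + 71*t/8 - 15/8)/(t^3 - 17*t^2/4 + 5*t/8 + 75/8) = (4*t - 1)/(4*t + 5)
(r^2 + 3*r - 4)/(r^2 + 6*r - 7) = (r + 4)/(r + 7)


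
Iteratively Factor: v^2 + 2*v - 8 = (v + 4)*(v - 2)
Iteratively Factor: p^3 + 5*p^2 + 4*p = (p)*(p^2 + 5*p + 4) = p*(p + 4)*(p + 1)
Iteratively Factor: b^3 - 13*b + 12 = (b + 4)*(b^2 - 4*b + 3) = (b - 1)*(b + 4)*(b - 3)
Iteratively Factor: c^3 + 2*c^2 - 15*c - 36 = (c + 3)*(c^2 - c - 12) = (c - 4)*(c + 3)*(c + 3)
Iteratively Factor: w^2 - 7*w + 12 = (w - 4)*(w - 3)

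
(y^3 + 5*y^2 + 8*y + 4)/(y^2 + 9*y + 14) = (y^2 + 3*y + 2)/(y + 7)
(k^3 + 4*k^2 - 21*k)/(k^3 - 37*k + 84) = k/(k - 4)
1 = 1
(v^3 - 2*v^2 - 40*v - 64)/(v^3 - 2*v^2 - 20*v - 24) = (v^2 - 4*v - 32)/(v^2 - 4*v - 12)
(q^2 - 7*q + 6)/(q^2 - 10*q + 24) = (q - 1)/(q - 4)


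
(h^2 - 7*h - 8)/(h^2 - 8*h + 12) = (h^2 - 7*h - 8)/(h^2 - 8*h + 12)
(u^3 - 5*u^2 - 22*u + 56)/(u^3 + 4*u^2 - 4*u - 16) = (u - 7)/(u + 2)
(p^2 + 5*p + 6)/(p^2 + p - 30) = (p^2 + 5*p + 6)/(p^2 + p - 30)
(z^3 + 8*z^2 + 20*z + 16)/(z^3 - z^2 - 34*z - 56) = (z + 2)/(z - 7)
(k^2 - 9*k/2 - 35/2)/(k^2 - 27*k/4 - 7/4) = 2*(2*k + 5)/(4*k + 1)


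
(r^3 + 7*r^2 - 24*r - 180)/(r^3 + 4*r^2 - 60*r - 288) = (r - 5)/(r - 8)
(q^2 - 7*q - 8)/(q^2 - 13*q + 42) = (q^2 - 7*q - 8)/(q^2 - 13*q + 42)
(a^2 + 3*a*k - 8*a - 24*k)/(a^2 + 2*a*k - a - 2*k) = (a^2 + 3*a*k - 8*a - 24*k)/(a^2 + 2*a*k - a - 2*k)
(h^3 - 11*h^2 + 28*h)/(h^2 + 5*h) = (h^2 - 11*h + 28)/(h + 5)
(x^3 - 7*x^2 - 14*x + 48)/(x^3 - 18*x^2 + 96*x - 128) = (x + 3)/(x - 8)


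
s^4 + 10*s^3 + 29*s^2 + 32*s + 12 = (s + 1)^2*(s + 2)*(s + 6)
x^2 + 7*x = x*(x + 7)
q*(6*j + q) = 6*j*q + q^2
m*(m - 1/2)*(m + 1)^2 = m^4 + 3*m^3/2 - m/2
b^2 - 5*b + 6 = (b - 3)*(b - 2)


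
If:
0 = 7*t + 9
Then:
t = -9/7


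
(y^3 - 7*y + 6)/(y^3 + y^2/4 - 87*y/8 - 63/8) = 8*(y^2 - 3*y + 2)/(8*y^2 - 22*y - 21)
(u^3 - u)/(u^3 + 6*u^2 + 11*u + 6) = u*(u - 1)/(u^2 + 5*u + 6)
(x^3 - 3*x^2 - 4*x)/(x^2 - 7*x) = (x^2 - 3*x - 4)/(x - 7)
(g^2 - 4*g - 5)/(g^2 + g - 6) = (g^2 - 4*g - 5)/(g^2 + g - 6)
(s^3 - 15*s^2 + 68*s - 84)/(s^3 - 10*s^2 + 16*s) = (s^2 - 13*s + 42)/(s*(s - 8))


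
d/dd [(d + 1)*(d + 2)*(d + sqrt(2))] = 3*d^2 + 2*sqrt(2)*d + 6*d + 2 + 3*sqrt(2)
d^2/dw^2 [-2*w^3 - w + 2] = -12*w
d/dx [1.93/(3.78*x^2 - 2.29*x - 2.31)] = (4.4197 - 14.5908*x)/(-3.78*x^2 + 2.29*x + 2.31)^2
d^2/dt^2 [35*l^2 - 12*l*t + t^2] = 2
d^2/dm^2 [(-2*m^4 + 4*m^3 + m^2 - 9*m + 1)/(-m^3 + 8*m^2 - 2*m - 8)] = 2*(91*m^6 - 93*m^5 - 384*m^4 + 646*m^3 - 246*m^2 + 1032*m - 276)/(m^9 - 24*m^8 + 198*m^7 - 584*m^6 + 12*m^5 + 1536*m^4 - 568*m^3 - 1440*m^2 + 384*m + 512)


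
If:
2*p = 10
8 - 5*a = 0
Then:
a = 8/5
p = 5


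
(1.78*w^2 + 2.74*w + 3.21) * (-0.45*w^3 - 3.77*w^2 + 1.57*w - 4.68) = -0.801*w^5 - 7.9436*w^4 - 8.9797*w^3 - 16.1303*w^2 - 7.7835*w - 15.0228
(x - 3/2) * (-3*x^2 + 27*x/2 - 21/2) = -3*x^3 + 18*x^2 - 123*x/4 + 63/4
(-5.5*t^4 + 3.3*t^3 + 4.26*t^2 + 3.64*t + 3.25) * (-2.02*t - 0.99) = 11.11*t^5 - 1.221*t^4 - 11.8722*t^3 - 11.5702*t^2 - 10.1686*t - 3.2175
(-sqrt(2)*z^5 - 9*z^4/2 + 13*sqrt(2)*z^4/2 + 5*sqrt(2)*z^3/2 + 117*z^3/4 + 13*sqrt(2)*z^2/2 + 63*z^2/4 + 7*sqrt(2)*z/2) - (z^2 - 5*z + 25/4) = -sqrt(2)*z^5 - 9*z^4/2 + 13*sqrt(2)*z^4/2 + 5*sqrt(2)*z^3/2 + 117*z^3/4 + 13*sqrt(2)*z^2/2 + 59*z^2/4 + 7*sqrt(2)*z/2 + 5*z - 25/4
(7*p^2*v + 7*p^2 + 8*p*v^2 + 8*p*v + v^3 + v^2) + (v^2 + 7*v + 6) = 7*p^2*v + 7*p^2 + 8*p*v^2 + 8*p*v + v^3 + 2*v^2 + 7*v + 6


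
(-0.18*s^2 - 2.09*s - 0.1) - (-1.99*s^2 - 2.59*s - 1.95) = 1.81*s^2 + 0.5*s + 1.85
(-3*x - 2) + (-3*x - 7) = -6*x - 9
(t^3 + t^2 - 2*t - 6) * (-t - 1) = -t^4 - 2*t^3 + t^2 + 8*t + 6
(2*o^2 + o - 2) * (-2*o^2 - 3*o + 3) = -4*o^4 - 8*o^3 + 7*o^2 + 9*o - 6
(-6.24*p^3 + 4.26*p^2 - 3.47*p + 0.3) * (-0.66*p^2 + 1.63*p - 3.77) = 4.1184*p^5 - 12.9828*p^4 + 32.7588*p^3 - 21.9143*p^2 + 13.5709*p - 1.131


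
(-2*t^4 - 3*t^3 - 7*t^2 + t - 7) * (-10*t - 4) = 20*t^5 + 38*t^4 + 82*t^3 + 18*t^2 + 66*t + 28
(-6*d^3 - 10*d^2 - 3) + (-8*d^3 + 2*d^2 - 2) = -14*d^3 - 8*d^2 - 5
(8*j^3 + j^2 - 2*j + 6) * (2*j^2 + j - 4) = 16*j^5 + 10*j^4 - 35*j^3 + 6*j^2 + 14*j - 24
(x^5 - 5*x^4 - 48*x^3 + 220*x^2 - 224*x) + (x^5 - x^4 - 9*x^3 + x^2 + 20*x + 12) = 2*x^5 - 6*x^4 - 57*x^3 + 221*x^2 - 204*x + 12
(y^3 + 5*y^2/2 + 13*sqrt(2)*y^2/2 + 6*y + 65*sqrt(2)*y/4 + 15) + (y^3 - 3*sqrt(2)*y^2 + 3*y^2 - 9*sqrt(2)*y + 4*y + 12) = 2*y^3 + 7*sqrt(2)*y^2/2 + 11*y^2/2 + 10*y + 29*sqrt(2)*y/4 + 27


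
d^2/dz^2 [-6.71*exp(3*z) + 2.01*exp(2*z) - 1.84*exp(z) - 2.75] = (-60.39*exp(2*z) + 8.04*exp(z) - 1.84)*exp(z)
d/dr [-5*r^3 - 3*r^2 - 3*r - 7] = -15*r^2 - 6*r - 3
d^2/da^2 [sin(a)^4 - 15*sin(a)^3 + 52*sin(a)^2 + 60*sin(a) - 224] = -16*sin(a)^4 + 135*sin(a)^3 - 196*sin(a)^2 - 150*sin(a) + 104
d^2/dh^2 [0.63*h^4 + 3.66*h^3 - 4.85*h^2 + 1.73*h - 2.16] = 7.56*h^2 + 21.96*h - 9.7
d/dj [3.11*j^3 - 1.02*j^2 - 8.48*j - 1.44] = 9.33*j^2 - 2.04*j - 8.48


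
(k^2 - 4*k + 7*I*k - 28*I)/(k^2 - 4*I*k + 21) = (k^2 + k*(-4 + 7*I) - 28*I)/(k^2 - 4*I*k + 21)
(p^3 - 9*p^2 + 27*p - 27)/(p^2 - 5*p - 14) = (-p^3 + 9*p^2 - 27*p + 27)/(-p^2 + 5*p + 14)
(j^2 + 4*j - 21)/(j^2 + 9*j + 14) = (j - 3)/(j + 2)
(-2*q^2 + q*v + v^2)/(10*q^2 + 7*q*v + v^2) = (-q + v)/(5*q + v)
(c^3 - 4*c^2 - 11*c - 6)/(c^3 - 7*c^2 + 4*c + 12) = (c + 1)/(c - 2)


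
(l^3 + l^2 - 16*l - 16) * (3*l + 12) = 3*l^4 + 15*l^3 - 36*l^2 - 240*l - 192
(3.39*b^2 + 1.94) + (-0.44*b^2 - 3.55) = 2.95*b^2 - 1.61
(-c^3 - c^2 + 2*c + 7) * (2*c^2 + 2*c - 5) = -2*c^5 - 4*c^4 + 7*c^3 + 23*c^2 + 4*c - 35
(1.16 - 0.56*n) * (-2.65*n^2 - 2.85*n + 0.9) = 1.484*n^3 - 1.478*n^2 - 3.81*n + 1.044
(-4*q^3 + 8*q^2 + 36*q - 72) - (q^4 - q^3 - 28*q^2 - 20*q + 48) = -q^4 - 3*q^3 + 36*q^2 + 56*q - 120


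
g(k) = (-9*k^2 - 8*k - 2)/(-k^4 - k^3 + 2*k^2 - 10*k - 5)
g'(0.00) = 0.80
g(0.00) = 0.40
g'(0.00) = 0.80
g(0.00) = 0.40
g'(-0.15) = 0.64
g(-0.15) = 0.29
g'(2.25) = -0.48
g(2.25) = 1.21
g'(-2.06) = 2.39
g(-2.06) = -1.60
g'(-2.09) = 2.59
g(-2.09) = -1.67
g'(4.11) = -0.22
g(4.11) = 0.51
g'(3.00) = -0.41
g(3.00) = 0.86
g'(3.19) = -0.38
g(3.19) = 0.78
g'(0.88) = 0.75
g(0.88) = 1.18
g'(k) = (-18*k - 8)/(-k^4 - k^3 + 2*k^2 - 10*k - 5) + (-9*k^2 - 8*k - 2)*(4*k^3 + 3*k^2 - 4*k + 10)/(-k^4 - k^3 + 2*k^2 - 10*k - 5)^2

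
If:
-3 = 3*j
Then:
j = -1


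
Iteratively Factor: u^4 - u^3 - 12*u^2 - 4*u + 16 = (u - 1)*(u^3 - 12*u - 16) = (u - 1)*(u + 2)*(u^2 - 2*u - 8) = (u - 1)*(u + 2)^2*(u - 4)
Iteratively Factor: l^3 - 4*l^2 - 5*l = (l - 5)*(l^2 + l) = l*(l - 5)*(l + 1)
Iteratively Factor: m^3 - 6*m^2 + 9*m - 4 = (m - 1)*(m^2 - 5*m + 4) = (m - 1)^2*(m - 4)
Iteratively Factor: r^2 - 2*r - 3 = (r + 1)*(r - 3)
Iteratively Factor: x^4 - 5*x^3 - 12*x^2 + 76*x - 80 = (x - 2)*(x^3 - 3*x^2 - 18*x + 40) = (x - 5)*(x - 2)*(x^2 + 2*x - 8) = (x - 5)*(x - 2)*(x + 4)*(x - 2)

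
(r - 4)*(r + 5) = r^2 + r - 20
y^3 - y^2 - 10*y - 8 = (y - 4)*(y + 1)*(y + 2)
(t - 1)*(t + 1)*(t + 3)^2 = t^4 + 6*t^3 + 8*t^2 - 6*t - 9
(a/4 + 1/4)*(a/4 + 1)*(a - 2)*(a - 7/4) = a^4/16 + 5*a^3/64 - 45*a^2/64 + 5*a/32 + 7/8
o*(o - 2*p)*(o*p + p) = o^3*p - 2*o^2*p^2 + o^2*p - 2*o*p^2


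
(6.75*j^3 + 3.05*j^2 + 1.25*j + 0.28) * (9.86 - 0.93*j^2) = -6.2775*j^5 - 2.8365*j^4 + 65.3925*j^3 + 29.8126*j^2 + 12.325*j + 2.7608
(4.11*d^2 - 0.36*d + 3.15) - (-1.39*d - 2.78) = 4.11*d^2 + 1.03*d + 5.93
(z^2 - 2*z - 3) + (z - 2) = z^2 - z - 5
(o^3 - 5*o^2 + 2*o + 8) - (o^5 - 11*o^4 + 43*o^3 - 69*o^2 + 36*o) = -o^5 + 11*o^4 - 42*o^3 + 64*o^2 - 34*o + 8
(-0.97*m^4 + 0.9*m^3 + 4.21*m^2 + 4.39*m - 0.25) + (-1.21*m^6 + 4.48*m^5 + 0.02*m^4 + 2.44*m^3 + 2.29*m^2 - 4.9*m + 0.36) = -1.21*m^6 + 4.48*m^5 - 0.95*m^4 + 3.34*m^3 + 6.5*m^2 - 0.510000000000001*m + 0.11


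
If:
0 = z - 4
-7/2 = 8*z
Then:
No Solution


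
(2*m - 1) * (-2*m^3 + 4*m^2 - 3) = -4*m^4 + 10*m^3 - 4*m^2 - 6*m + 3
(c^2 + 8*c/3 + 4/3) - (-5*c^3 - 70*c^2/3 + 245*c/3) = 5*c^3 + 73*c^2/3 - 79*c + 4/3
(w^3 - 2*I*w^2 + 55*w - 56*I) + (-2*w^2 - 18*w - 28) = w^3 - 2*w^2 - 2*I*w^2 + 37*w - 28 - 56*I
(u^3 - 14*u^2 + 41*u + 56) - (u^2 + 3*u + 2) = u^3 - 15*u^2 + 38*u + 54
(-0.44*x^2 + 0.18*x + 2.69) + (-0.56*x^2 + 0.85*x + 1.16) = -1.0*x^2 + 1.03*x + 3.85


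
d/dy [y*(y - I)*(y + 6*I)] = 3*y^2 + 10*I*y + 6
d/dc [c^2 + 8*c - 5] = 2*c + 8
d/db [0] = 0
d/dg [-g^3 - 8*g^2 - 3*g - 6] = -3*g^2 - 16*g - 3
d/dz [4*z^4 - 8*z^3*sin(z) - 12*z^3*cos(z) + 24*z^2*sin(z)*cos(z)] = 4*z*(3*z^2*sin(z) - 2*z^2*cos(z) + 4*z^2 - 6*z*sin(z) - 9*z*cos(z) + 6*z*cos(2*z) + 6*sin(2*z))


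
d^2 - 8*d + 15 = (d - 5)*(d - 3)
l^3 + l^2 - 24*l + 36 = (l - 3)*(l - 2)*(l + 6)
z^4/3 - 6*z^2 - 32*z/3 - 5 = (z/3 + 1)*(z - 5)*(z + 1)^2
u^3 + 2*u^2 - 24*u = u*(u - 4)*(u + 6)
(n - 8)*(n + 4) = n^2 - 4*n - 32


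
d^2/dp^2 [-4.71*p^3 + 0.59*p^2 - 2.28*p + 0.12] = 1.18 - 28.26*p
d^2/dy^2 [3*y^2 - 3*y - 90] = 6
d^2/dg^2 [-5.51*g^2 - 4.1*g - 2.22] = -11.0200000000000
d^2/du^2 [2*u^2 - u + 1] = 4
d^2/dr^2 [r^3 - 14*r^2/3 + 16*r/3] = 6*r - 28/3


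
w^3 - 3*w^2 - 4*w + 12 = (w - 3)*(w - 2)*(w + 2)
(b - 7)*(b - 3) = b^2 - 10*b + 21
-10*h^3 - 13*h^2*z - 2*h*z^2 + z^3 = (-5*h + z)*(h + z)*(2*h + z)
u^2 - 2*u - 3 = (u - 3)*(u + 1)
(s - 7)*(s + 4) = s^2 - 3*s - 28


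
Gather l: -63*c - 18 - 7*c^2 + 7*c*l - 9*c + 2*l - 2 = -7*c^2 - 72*c + l*(7*c + 2) - 20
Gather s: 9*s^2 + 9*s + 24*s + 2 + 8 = 9*s^2 + 33*s + 10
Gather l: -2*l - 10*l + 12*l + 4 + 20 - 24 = 0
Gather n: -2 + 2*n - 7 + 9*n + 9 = 11*n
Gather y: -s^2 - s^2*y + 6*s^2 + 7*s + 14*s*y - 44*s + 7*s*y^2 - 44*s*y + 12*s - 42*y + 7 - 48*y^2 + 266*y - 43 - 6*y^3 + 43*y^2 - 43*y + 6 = 5*s^2 - 25*s - 6*y^3 + y^2*(7*s - 5) + y*(-s^2 - 30*s + 181) - 30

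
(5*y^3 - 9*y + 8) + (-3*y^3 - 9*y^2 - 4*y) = 2*y^3 - 9*y^2 - 13*y + 8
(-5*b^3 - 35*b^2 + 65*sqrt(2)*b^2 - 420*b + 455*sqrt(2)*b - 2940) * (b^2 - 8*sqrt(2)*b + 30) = -5*b^5 - 35*b^4 + 105*sqrt(2)*b^4 - 1610*b^3 + 735*sqrt(2)*b^3 - 11270*b^2 + 5310*sqrt(2)*b^2 - 12600*b + 37170*sqrt(2)*b - 88200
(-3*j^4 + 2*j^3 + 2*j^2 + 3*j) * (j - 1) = -3*j^5 + 5*j^4 + j^2 - 3*j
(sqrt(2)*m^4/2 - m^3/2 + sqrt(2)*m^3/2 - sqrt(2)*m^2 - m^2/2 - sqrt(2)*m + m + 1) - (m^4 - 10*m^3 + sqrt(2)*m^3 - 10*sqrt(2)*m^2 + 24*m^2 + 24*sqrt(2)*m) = -m^4 + sqrt(2)*m^4/2 - sqrt(2)*m^3/2 + 19*m^3/2 - 49*m^2/2 + 9*sqrt(2)*m^2 - 25*sqrt(2)*m + m + 1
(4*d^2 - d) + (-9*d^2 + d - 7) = -5*d^2 - 7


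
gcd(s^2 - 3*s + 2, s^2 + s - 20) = 1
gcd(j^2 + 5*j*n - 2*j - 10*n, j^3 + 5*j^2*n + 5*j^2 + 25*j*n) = j + 5*n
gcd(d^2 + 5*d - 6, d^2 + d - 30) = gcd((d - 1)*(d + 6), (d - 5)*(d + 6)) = d + 6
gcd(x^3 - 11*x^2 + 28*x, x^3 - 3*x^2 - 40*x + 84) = x - 7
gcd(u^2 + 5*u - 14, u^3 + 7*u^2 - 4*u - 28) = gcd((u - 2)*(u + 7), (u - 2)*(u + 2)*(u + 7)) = u^2 + 5*u - 14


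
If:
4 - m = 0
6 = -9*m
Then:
No Solution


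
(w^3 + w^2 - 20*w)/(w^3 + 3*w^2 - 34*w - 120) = w*(w - 4)/(w^2 - 2*w - 24)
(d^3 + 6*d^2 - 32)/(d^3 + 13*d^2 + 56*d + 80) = (d - 2)/(d + 5)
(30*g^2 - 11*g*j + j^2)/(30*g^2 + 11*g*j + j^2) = (30*g^2 - 11*g*j + j^2)/(30*g^2 + 11*g*j + j^2)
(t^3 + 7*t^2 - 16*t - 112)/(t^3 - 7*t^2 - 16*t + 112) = (t + 7)/(t - 7)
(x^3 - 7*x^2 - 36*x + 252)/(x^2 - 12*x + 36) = (x^2 - x - 42)/(x - 6)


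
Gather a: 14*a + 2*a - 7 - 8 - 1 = 16*a - 16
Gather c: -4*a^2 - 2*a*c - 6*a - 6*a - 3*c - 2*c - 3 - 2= -4*a^2 - 12*a + c*(-2*a - 5) - 5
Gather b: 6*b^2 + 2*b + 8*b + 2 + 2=6*b^2 + 10*b + 4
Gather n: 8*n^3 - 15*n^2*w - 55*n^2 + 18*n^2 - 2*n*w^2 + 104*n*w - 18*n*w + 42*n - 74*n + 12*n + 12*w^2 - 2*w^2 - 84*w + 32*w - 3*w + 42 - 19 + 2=8*n^3 + n^2*(-15*w - 37) + n*(-2*w^2 + 86*w - 20) + 10*w^2 - 55*w + 25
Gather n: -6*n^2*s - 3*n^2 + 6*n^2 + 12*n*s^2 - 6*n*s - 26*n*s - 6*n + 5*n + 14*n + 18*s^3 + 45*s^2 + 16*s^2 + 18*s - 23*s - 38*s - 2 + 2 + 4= n^2*(3 - 6*s) + n*(12*s^2 - 32*s + 13) + 18*s^3 + 61*s^2 - 43*s + 4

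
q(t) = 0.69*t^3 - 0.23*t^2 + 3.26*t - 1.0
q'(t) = 2.07*t^2 - 0.46*t + 3.26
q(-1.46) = -8.40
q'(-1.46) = 8.34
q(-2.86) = -28.35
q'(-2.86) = 21.51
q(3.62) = 40.52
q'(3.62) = 28.72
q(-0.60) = -3.19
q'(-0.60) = 4.28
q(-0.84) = -4.31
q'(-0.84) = 5.11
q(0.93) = 2.39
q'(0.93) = 4.62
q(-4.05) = -63.81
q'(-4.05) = 39.08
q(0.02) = -0.93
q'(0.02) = 3.25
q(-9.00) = -551.98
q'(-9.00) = 175.07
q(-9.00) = -551.98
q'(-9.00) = 175.07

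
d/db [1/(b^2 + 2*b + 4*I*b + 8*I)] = 2*(-b - 1 - 2*I)/(b^2 + 2*b + 4*I*b + 8*I)^2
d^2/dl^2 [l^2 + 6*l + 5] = 2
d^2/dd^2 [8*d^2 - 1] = 16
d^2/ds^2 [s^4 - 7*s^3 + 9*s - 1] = 6*s*(2*s - 7)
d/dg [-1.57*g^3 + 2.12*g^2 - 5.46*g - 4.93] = -4.71*g^2 + 4.24*g - 5.46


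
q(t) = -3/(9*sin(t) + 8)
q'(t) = 27*cos(t)/(9*sin(t) + 8)^2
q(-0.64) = -1.14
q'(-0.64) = 3.14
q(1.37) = -0.18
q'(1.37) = 0.02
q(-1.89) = 5.50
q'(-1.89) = -28.49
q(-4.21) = -0.19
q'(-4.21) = -0.05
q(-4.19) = -0.19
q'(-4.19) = -0.05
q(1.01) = -0.19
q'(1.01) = 0.06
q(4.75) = 3.02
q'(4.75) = 1.03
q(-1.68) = 3.17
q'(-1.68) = -3.29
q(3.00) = -0.32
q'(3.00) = -0.31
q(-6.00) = -0.29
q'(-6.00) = 0.23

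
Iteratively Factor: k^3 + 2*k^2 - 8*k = (k - 2)*(k^2 + 4*k) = k*(k - 2)*(k + 4)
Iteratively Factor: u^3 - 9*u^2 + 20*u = (u - 4)*(u^2 - 5*u) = (u - 5)*(u - 4)*(u)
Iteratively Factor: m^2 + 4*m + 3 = (m + 1)*(m + 3)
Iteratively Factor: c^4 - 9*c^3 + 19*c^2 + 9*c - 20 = (c - 1)*(c^3 - 8*c^2 + 11*c + 20) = (c - 4)*(c - 1)*(c^2 - 4*c - 5) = (c - 4)*(c - 1)*(c + 1)*(c - 5)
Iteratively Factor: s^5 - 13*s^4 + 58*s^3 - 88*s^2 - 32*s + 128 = (s + 1)*(s^4 - 14*s^3 + 72*s^2 - 160*s + 128) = (s - 2)*(s + 1)*(s^3 - 12*s^2 + 48*s - 64) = (s - 4)*(s - 2)*(s + 1)*(s^2 - 8*s + 16) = (s - 4)^2*(s - 2)*(s + 1)*(s - 4)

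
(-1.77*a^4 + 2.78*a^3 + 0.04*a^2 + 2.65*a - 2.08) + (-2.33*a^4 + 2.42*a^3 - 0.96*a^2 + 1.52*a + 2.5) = -4.1*a^4 + 5.2*a^3 - 0.92*a^2 + 4.17*a + 0.42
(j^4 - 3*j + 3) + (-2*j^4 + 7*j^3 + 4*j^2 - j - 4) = -j^4 + 7*j^3 + 4*j^2 - 4*j - 1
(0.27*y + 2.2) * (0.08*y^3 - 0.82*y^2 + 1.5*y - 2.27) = 0.0216*y^4 - 0.0454*y^3 - 1.399*y^2 + 2.6871*y - 4.994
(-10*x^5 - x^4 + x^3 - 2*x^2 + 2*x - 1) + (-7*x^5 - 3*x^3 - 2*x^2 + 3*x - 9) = -17*x^5 - x^4 - 2*x^3 - 4*x^2 + 5*x - 10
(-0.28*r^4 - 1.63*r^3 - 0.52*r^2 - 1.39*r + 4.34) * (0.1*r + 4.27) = -0.028*r^5 - 1.3586*r^4 - 7.0121*r^3 - 2.3594*r^2 - 5.5013*r + 18.5318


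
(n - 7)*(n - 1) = n^2 - 8*n + 7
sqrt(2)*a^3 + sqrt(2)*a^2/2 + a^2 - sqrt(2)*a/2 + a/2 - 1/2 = (a - 1/2)*(a + 1)*(sqrt(2)*a + 1)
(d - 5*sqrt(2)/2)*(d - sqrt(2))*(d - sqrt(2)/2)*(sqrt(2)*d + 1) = sqrt(2)*d^4 - 7*d^3 + 9*sqrt(2)*d^2/2 + 7*d/2 - 5*sqrt(2)/2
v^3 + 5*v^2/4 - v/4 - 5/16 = (v - 1/2)*(v + 1/2)*(v + 5/4)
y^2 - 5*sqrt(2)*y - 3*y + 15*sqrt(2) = (y - 3)*(y - 5*sqrt(2))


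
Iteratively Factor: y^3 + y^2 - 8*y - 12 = (y - 3)*(y^2 + 4*y + 4) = (y - 3)*(y + 2)*(y + 2)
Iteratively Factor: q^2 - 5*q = (q)*(q - 5)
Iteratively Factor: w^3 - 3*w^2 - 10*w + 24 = (w - 4)*(w^2 + w - 6) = (w - 4)*(w + 3)*(w - 2)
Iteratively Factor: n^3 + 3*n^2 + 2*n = (n + 2)*(n^2 + n) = n*(n + 2)*(n + 1)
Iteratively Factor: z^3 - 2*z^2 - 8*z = (z - 4)*(z^2 + 2*z) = z*(z - 4)*(z + 2)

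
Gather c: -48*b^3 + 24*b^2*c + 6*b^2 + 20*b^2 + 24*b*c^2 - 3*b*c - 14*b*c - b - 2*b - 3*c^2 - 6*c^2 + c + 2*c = -48*b^3 + 26*b^2 - 3*b + c^2*(24*b - 9) + c*(24*b^2 - 17*b + 3)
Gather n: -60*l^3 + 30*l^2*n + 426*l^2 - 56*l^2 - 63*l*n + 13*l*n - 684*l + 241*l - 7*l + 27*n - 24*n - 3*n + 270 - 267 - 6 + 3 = -60*l^3 + 370*l^2 - 450*l + n*(30*l^2 - 50*l)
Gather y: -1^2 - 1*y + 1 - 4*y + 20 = 20 - 5*y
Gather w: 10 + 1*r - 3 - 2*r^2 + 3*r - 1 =-2*r^2 + 4*r + 6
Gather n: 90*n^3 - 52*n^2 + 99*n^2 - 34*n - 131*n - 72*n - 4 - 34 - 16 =90*n^3 + 47*n^2 - 237*n - 54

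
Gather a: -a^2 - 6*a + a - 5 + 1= -a^2 - 5*a - 4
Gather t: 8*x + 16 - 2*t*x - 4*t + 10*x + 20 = t*(-2*x - 4) + 18*x + 36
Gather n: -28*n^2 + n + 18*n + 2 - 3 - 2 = -28*n^2 + 19*n - 3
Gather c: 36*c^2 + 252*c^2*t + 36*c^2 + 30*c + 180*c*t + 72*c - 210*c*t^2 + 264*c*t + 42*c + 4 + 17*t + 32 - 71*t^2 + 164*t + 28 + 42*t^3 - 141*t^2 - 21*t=c^2*(252*t + 72) + c*(-210*t^2 + 444*t + 144) + 42*t^3 - 212*t^2 + 160*t + 64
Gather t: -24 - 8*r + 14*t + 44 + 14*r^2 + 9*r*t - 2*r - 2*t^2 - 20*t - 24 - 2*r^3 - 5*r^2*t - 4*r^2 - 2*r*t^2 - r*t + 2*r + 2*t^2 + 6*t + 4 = -2*r^3 + 10*r^2 - 2*r*t^2 - 8*r + t*(-5*r^2 + 8*r)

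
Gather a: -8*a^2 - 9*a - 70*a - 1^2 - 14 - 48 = -8*a^2 - 79*a - 63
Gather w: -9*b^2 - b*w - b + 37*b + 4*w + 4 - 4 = -9*b^2 + 36*b + w*(4 - b)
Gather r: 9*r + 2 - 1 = 9*r + 1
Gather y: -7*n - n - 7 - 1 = -8*n - 8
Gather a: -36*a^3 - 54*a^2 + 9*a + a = -36*a^3 - 54*a^2 + 10*a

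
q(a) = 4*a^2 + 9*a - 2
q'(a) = 8*a + 9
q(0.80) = 7.76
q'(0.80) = 15.40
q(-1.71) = -5.69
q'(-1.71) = -4.68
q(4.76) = 131.47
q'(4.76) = 47.08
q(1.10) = 12.74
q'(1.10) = 17.80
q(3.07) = 63.33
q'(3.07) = 33.56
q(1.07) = 12.21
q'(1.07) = 17.56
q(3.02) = 61.66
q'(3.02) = 33.16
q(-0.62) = -6.04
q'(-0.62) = 4.04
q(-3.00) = 7.00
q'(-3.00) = -15.00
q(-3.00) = 7.00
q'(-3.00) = -15.00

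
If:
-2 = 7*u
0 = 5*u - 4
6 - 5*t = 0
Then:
No Solution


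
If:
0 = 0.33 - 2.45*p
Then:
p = 0.13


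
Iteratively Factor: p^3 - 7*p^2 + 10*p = (p)*(p^2 - 7*p + 10) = p*(p - 5)*(p - 2)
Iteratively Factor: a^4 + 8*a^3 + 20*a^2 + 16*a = (a + 4)*(a^3 + 4*a^2 + 4*a) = a*(a + 4)*(a^2 + 4*a + 4) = a*(a + 2)*(a + 4)*(a + 2)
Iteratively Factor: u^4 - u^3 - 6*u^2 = (u)*(u^3 - u^2 - 6*u) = u^2*(u^2 - u - 6) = u^2*(u - 3)*(u + 2)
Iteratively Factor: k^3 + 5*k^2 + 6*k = (k)*(k^2 + 5*k + 6) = k*(k + 2)*(k + 3)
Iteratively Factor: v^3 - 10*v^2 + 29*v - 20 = (v - 4)*(v^2 - 6*v + 5) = (v - 4)*(v - 1)*(v - 5)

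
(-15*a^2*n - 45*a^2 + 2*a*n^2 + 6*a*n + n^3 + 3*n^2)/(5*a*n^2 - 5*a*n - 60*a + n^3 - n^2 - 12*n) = (-3*a + n)/(n - 4)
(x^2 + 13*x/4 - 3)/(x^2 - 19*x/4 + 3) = (x + 4)/(x - 4)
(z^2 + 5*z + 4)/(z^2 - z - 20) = (z + 1)/(z - 5)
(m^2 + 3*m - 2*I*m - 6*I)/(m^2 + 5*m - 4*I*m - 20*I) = (m^2 + m*(3 - 2*I) - 6*I)/(m^2 + m*(5 - 4*I) - 20*I)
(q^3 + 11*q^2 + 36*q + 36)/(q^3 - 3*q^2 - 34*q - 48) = (q + 6)/(q - 8)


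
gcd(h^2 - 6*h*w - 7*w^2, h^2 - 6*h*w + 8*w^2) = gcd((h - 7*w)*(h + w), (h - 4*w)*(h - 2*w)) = 1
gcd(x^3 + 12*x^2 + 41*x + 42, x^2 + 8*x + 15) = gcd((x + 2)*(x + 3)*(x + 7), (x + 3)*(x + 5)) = x + 3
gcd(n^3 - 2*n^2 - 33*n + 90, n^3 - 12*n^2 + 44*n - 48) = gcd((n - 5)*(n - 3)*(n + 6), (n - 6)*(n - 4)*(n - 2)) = 1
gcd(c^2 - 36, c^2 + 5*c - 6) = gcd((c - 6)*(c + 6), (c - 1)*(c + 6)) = c + 6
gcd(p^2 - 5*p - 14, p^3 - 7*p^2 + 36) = p + 2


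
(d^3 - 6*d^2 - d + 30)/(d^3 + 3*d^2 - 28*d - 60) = (d - 3)/(d + 6)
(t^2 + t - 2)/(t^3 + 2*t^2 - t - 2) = 1/(t + 1)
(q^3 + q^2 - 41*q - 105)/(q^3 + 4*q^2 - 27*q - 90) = (q^2 - 2*q - 35)/(q^2 + q - 30)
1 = 1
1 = 1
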